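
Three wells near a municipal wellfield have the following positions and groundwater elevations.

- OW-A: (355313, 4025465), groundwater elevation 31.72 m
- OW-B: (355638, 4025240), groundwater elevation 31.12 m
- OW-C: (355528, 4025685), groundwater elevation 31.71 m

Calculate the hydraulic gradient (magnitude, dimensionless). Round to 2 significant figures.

Taking OW-A as reference: OW-B−OW-A = (325, -225, -0.60); OW-C−OW-A = (215, 220, -0.01).
Determinant of the coordinate differences = 325·220 − 215·(-225) = 119875.
∂h/∂x = [(-0.60)·220 − (-0.01)·(-225)] / 119875 = -0.001120
∂h/∂y = [325·(-0.01) − 215·(-0.60)] / 119875 = +0.001049
|∇h| = √(-0.001120² + 0.001049²) = 0.001535

0.0015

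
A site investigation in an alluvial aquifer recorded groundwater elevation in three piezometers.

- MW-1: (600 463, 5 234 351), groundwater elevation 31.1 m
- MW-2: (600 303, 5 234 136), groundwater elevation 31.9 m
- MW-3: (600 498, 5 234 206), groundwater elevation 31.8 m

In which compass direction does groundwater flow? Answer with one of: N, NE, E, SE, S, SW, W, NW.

N

Three-point gradient (reference MW-1): Δ to MW-2 = (-160, -215, +0.8), Δ to MW-3 = (35, -145, +0.7).
∂h/∂x = +0.001123, ∂h/∂y = -0.004557 (det = 30725).
Flow = −∇h = (-0.001123 east, +0.004557 north), which points north.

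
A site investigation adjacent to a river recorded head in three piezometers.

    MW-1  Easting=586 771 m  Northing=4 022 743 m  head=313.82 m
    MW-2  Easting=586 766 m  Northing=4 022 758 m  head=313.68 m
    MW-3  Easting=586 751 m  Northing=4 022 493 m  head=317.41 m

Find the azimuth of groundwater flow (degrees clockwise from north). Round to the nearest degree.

With h = a·x + b·y + c and MW-1 as origin, the differences give:
  (-5)·a + 15·b = -0.14
  (-20)·a + (-250)·b = +3.59
Eliminate b (×(-250) and ×15, subtract): 1550·a = -18.850 → a = ∂h/∂x = -0.01216
Back-substitute: b = ∂h/∂y = -0.01339.
Flow direction (−∇h) has components (+0.01216 E, +0.01339 N).
Azimuth = atan2(E, N) = atan2(+0.01216, +0.01339) = 42.3° ≈ 042°.

042°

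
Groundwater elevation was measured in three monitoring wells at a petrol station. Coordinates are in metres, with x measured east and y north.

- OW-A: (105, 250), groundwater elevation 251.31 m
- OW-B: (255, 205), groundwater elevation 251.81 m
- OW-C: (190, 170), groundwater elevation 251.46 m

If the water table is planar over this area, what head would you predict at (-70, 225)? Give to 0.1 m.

250.5 m

Differences from OW-A: to OW-B (Δx, Δy, Δh) = (150, -45, +0.50); to OW-C = (85, -80, +0.15).
Solve a·Δx + b·Δy = Δh: det = 150·(-80) − 85·(-45) = -8175.
∂h/∂x = [(+0.50)·(-80) − (+0.15)·(-45)] / -8175 = +0.004067
∂h/∂y = [150·(+0.15) − 85·(+0.50)] / -8175 = +0.002446
h(-70, 225) = 251.31 + (+0.004067)·(-175) + (+0.002446)·(-25) = 251.31 -0.712 -0.061 = 250.537 m.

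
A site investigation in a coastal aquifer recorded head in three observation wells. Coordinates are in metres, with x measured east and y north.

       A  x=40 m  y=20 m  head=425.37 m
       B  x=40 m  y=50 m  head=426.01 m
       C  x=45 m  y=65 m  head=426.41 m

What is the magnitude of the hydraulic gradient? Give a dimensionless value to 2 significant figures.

Taking A as reference: B−A = (0, 30, +0.64); C−A = (5, 45, +1.04).
Determinant of the coordinate differences = 0·45 − 5·30 = -150.
∂h/∂x = [(+0.64)·45 − (+1.04)·30] / -150 = +0.01600
∂h/∂y = [0·(+1.04) − 5·(+0.64)] / -150 = +0.02133
|∇h| = √(0.01600² + 0.02133²) = 0.02666

0.027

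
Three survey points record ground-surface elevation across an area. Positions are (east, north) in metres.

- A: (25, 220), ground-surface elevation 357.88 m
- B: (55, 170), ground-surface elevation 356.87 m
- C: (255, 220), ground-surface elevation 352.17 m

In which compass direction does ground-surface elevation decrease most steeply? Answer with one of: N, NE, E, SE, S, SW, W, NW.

E

Differences from A: to B (Δx, Δy, Δh) = (30, -50, -1.01); to C = (230, 0, -5.71).
Solve a·Δx + b·Δy = Δz: det = 30·0 − 230·(-50) = 11500.
∂z/∂x = [(-1.01)·0 − (-5.71)·(-50)] / 11500 = -0.02483
∂z/∂y = [30·(-5.71) − 230·(-1.01)] / 11500 = +0.005304
Steepest decrease is along −∇f = (+0.02483 E, -0.005304 N) → east.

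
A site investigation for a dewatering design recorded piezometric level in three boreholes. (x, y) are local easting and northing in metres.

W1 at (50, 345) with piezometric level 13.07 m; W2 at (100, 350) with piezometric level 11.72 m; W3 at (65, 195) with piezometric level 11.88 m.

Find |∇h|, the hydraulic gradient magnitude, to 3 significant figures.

0.0280

Taking W1 as reference: W2−W1 = (50, 5, -1.35); W3−W1 = (15, -150, -1.19).
Solve a·Δx + b·Δy = Δh: det = 50·(-150) − 15·5 = -7575.
∂h/∂x = [(-1.35)·(-150) − (-1.19)·5] / -7575 = -0.02752
∂h/∂y = [50·(-1.19) − 15·(-1.35)] / -7575 = +0.005182
|∇h| = √(-0.02752² + 0.005182²) = 0.028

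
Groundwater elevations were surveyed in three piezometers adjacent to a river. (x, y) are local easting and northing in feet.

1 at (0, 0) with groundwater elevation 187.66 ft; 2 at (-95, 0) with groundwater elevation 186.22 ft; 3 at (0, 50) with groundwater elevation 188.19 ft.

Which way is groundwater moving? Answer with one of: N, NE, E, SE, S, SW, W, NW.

∂h/∂x = (186.22 − 187.66) / (-95 − 0) = +0.01516
∂h/∂y = (188.19 − 187.66) / (50 − 0) = +0.01060
Flow = −∇h = (-0.01516 east, -0.01060 north), which points southwest.

SW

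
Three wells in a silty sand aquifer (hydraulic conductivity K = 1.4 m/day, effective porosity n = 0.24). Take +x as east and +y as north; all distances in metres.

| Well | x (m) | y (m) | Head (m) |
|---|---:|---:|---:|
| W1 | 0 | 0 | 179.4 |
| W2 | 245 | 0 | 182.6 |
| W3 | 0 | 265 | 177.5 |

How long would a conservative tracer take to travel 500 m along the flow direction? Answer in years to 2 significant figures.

∂h/∂x = (182.6 − 179.4) / (245 − 0) = +0.01306
∂h/∂y = (177.5 − 179.4) / (265 − 0) = -0.007170
|∇h| = √(0.01306² + -0.007170²) = 0.0149
Seepage velocity v = K·i/n = 1.4 × 0.0149 / 0.24 = 0.08692 m/day.
t = 500 / 0.08692 = 5752 days = 15.7 years.

16 years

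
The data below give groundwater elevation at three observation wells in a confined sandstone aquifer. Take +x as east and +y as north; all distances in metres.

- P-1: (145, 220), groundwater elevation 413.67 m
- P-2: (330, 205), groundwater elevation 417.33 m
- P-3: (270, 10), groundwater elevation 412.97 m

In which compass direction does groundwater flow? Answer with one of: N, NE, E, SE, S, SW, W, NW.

SW

Taking P-1 as reference: P-2−P-1 = (185, -15, +3.66); P-3−P-1 = (125, -210, -0.70).
Solve a·Δx + b·Δy = Δh: det = 185·(-210) − 125·(-15) = -36975.
∂h/∂x = [(+3.66)·(-210) − (-0.70)·(-15)] / -36975 = +0.02107
∂h/∂y = [185·(-0.70) − 125·(+3.66)] / -36975 = +0.01588
Flow = −∇h = (-0.02107 east, -0.01588 north), which points southwest.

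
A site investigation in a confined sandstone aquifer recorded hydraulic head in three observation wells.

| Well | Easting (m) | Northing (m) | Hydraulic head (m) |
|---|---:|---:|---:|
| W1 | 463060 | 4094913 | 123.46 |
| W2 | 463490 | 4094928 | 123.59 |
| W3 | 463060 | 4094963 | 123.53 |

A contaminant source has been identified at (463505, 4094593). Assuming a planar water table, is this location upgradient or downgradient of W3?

downgradient

With h = a·x + b·y + c and W1 as origin, the differences give:
  430·a + 15·b = +0.13
  0·a + 50·b = +0.07
Eliminate b (×50 and ×15, subtract): 21500·a = 5.450 → a = ∂h/∂x = +0.0002535
Back-substitute: b = ∂h/∂y = +0.001400.
Head at (463505, 4094593) = 123.46 + (+0.0002535)·(445) + (+0.001400)·(-320) = 123.12 m.
That is lower than the 123.53 m at W3, so the point is downgradient.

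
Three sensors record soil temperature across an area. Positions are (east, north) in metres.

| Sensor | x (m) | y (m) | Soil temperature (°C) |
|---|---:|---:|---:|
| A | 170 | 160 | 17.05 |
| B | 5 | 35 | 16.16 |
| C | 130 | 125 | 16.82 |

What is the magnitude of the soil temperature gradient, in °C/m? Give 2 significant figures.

0.0043 °C/m

Differences from A: to B (Δx, Δy, Δh) = (-165, -125, -0.89); to C = (-40, -35, -0.23).
Determinant of the coordinate differences = (-165)·(-35) − (-40)·(-125) = 775.
∂T/∂x = [(-0.89)·(-35) − (-0.23)·(-125)] / 775 = +0.003097
∂T/∂y = [(-165)·(-0.23) − (-40)·(-0.89)] / 775 = +0.003032
|∇f| = √(0.003097² + 0.003032²) = 0.004334 °C/m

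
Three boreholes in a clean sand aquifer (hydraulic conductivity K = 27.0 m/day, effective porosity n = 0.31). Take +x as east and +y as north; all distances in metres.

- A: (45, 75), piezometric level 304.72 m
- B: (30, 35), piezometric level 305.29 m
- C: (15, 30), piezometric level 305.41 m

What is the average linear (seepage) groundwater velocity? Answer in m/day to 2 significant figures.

With h = a·x + b·y + c and A as origin, the differences give:
  (-15)·a + (-40)·b = +0.57
  (-30)·a + (-45)·b = +0.69
Eliminate b (×(-45) and ×(-40), subtract): -525·a = 1.950 → a = ∂h/∂x = -0.003714
Back-substitute: b = ∂h/∂y = -0.01286.
|∇h| = √(-0.003714² + -0.01286²) = 0.01339
Seepage velocity v = K·i/n = 27.0 × 0.01339 / 0.31 = 1.166 m/day.

1.2 m/day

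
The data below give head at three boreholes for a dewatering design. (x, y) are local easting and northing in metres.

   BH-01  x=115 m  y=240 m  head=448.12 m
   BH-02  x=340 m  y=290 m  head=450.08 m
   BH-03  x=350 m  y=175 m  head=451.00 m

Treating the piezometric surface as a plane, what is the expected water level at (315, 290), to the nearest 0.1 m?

Differences from BH-01: to BH-02 (Δx, Δy, Δh) = (225, 50, +1.96); to BH-03 = (235, -65, +2.88).
Determinant of the coordinate differences = 225·(-65) − 235·50 = -26375.
∂h/∂x = [(+1.96)·(-65) − (+2.88)·50] / -26375 = +0.01029
∂h/∂y = [225·(+2.88) − 235·(+1.96)] / -26375 = -0.007105
h(315, 290) = 448.12 + (+0.01029)·(200) + (-0.007105)·(50) = 448.12 +2.058 -0.355 = 449.823 m.

449.8 m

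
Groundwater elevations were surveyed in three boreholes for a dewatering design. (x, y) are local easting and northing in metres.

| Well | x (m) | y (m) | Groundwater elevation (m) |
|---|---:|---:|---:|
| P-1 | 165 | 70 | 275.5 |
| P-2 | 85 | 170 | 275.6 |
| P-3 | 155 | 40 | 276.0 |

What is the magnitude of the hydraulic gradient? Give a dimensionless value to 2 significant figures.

Three-point gradient (reference P-1): Δ to P-2 = (-80, 100, +0.1), Δ to P-3 = (-10, -30, +0.5).
∂h/∂x = -0.01559, ∂h/∂y = -0.01147 (det = 3400).
|∇h| = √(-0.01559² + -0.01147²) = 0.01935

0.019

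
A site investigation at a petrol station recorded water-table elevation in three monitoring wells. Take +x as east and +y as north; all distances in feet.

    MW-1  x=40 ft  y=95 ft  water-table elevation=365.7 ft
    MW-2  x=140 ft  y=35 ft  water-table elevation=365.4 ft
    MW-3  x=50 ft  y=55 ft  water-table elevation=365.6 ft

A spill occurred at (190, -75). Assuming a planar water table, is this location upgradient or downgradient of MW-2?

downgradient

With h = a·x + b·y + c and MW-1 as origin, the differences give:
  100·a + (-60)·b = -0.3
  10·a + (-40)·b = -0.1
Eliminate b (×(-40) and ×(-60), subtract): -3400·a = 6.00 → a = ∂h/∂x = -0.001765
Back-substitute: b = ∂h/∂y = +0.002059.
Head at (190, -75) = 365.7 + (-0.001765)·(150) + (+0.002059)·(-170) = 365.09 ft.
That is lower than the 365.4 ft at MW-2, so the point is downgradient.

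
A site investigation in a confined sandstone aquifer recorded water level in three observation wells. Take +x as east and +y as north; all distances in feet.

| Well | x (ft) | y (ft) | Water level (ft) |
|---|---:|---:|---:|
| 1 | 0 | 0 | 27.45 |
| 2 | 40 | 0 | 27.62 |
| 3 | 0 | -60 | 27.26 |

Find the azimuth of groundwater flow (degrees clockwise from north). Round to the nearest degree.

233°

∂h/∂x = (27.62 − 27.45) / (40 − 0) = +0.004250
∂h/∂y = (27.26 − 27.45) / (-60 − 0) = +0.003167
Flow direction (−∇h) has components (-0.004250 E, -0.003167 N).
Azimuth = atan2(E, N) = atan2(-0.004250, -0.003167) = 233.3° ≈ 233°.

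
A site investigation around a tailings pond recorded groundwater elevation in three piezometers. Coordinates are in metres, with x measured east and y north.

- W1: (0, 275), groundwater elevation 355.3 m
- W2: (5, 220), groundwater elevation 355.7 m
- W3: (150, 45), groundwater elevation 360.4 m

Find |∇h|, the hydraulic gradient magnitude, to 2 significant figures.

Taking W1 as reference: W2−W1 = (5, -55, +0.4); W3−W1 = (150, -230, +5.1).
Determinant of the coordinate differences = 5·(-230) − 150·(-55) = 7100.
∂h/∂x = [(+0.4)·(-230) − (+5.1)·(-55)] / 7100 = +0.02655
∂h/∂y = [5·(+5.1) − 150·(+0.4)] / 7100 = -0.004859
|∇h| = √(0.02655² + -0.004859²) = 0.02699

0.027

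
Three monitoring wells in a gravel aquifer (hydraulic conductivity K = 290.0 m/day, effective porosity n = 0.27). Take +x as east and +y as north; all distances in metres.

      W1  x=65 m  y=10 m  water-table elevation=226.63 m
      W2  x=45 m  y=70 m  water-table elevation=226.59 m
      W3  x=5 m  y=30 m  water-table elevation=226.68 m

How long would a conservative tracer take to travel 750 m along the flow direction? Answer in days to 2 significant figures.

440 days

With h = a·x + b·y + c and W1 as origin, the differences give:
  (-20)·a + 60·b = -0.04
  (-60)·a + 20·b = +0.05
Eliminate b (×20 and ×60, subtract): 3200·a = -3.800 → a = ∂h/∂x = -0.001188
Back-substitute: b = ∂h/∂y = -0.001062.
|∇h| = √(-0.001188² + -0.001062²) = 0.001593
Seepage velocity v = K·i/n = 290.0 × 0.001593 / 0.27 = 1.711 m/day.
t = 750 / 1.711 = 438.3 days.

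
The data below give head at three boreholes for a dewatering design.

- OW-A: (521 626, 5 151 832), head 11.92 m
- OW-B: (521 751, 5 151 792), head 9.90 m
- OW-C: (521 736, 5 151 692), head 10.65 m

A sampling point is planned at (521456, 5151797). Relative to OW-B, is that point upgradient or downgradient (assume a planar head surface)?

upgradient

With h = a·x + b·y + c and OW-A as origin, the differences give:
  125·a + (-40)·b = -2.02
  110·a + (-140)·b = -1.27
Eliminate b (×(-140) and ×(-40), subtract): -13100·a = 232.000 → a = ∂h/∂x = -0.01771
Back-substitute: b = ∂h/∂y = -0.004844.
Head at (521456, 5151797) = 11.92 + (-0.01771)·(-170) + (-0.004844)·(-35) = 15.10 m.
That is higher than the 9.90 m at OW-B, so the point is upgradient.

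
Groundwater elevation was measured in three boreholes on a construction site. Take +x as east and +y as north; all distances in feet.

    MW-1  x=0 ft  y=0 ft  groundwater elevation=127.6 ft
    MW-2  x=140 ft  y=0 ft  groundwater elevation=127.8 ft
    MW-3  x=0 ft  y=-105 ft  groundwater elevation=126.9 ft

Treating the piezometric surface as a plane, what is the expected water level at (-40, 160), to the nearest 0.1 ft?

128.6 ft

∂h/∂x = (127.8 − 127.6) / (140 − 0) = +0.001429
∂h/∂y = (126.9 − 127.6) / (-105 − 0) = +0.006667
h(-40, 160) = 127.6 + (+0.001429)·(-40) + (+0.006667)·(160) = 127.6 -0.057 +1.067 = 128.610 ft.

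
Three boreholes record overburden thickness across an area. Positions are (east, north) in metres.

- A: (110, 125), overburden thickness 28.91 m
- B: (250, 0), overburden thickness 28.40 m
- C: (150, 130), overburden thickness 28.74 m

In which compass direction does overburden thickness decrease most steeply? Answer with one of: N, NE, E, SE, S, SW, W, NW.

With d = a·x + b·y + c and A as origin, the differences give:
  140·a + (-125)·b = -0.51
  40·a + 5·b = -0.17
Eliminate b (×5 and ×(-125), subtract): 5700·a = -23.800 → a = ∂d/∂x = -0.004175
Back-substitute: b = ∂d/∂y = -0.0005965.
Steepest decrease is along −∇f = (+0.004175 E, +0.0005965 N) → east.

E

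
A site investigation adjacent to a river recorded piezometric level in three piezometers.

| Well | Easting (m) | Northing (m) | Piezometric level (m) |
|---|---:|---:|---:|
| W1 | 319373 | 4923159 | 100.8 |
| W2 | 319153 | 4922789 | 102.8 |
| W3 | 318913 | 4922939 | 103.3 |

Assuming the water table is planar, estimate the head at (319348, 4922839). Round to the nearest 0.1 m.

101.9 m

With h = a·x + b·y + c and W1 as origin, the differences give:
  (-220)·a + (-370)·b = +2.0
  (-460)·a + (-220)·b = +2.5
Eliminate b (×(-220) and ×(-370), subtract): -121800·a = 485.00 → a = ∂h/∂x = -0.003982
Back-substitute: b = ∂h/∂y = -0.003038.
h(319348, 4922839) = 100.8 + (-0.003982)·(-25) + (-0.003038)·(-320) = 100.8 +0.100 +0.972 = 101.872 m.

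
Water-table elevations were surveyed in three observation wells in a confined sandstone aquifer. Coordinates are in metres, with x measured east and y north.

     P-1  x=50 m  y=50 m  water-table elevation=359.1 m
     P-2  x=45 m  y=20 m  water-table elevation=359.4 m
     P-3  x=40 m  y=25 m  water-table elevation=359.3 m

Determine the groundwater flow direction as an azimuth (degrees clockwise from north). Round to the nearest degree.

323°

Taking P-1 as reference: P-2−P-1 = (-5, -30, +0.3); P-3−P-1 = (-10, -25, +0.2).
Determinant of the coordinate differences = (-5)·(-25) − (-10)·(-30) = -175.
∂h/∂x = [(+0.3)·(-25) − (+0.2)·(-30)] / -175 = +0.008571
∂h/∂y = [(-5)·(+0.2) − (-10)·(+0.3)] / -175 = -0.01143
Flow direction (−∇h) has components (-0.008571 E, +0.01143 N).
Azimuth = atan2(E, N) = atan2(-0.008571, +0.01143) = 323.1° ≈ 323°.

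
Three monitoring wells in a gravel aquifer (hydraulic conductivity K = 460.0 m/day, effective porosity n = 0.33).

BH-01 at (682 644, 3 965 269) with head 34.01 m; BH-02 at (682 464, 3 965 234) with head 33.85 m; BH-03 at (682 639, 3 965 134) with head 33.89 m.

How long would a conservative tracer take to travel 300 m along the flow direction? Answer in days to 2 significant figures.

Differences from BH-01: to BH-02 (Δx, Δy, Δh) = (-180, -35, -0.16); to BH-03 = (-5, -135, -0.12).
Determinant of the coordinate differences = (-180)·(-135) − (-5)·(-35) = 24125.
∂h/∂x = [(-0.16)·(-135) − (-0.12)·(-35)] / 24125 = +0.0007212
∂h/∂y = [(-180)·(-0.12) − (-5)·(-0.16)] / 24125 = +0.0008622
|∇h| = √(0.0007212² + 0.0008622²) = 0.001124
Seepage velocity v = K·i/n = 460.0 × 0.001124 / 0.33 = 1.567 m/day.
t = 300 / 1.567 = 191.4 days.

190 days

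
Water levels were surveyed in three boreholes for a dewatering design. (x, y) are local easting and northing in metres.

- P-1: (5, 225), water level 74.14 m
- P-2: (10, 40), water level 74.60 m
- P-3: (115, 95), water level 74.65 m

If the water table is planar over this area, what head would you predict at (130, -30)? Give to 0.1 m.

75.0 m

With h = a·x + b·y + c and P-1 as origin, the differences give:
  5·a + (-185)·b = +0.46
  110·a + (-130)·b = +0.51
Eliminate b (×(-130) and ×(-185), subtract): 19700·a = 34.550 → a = ∂h/∂x = +0.001754
Back-substitute: b = ∂h/∂y = -0.002439.
h(130, -30) = 74.14 + (+0.001754)·(125) + (-0.002439)·(-255) = 74.14 +0.219 +0.622 = 74.981 m.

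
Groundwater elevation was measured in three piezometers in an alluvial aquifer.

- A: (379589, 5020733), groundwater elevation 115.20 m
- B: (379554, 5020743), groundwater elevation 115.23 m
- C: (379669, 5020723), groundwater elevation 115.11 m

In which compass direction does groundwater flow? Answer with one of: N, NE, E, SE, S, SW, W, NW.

NE

Differences from A: to B (Δx, Δy, Δh) = (-35, 10, +0.03); to C = (80, -10, -0.09).
Determinant of the coordinate differences = (-35)·(-10) − 80·10 = -450.
∂h/∂x = [(+0.03)·(-10) − (-0.09)·10] / -450 = -0.001333
∂h/∂y = [(-35)·(-0.09) − 80·(+0.03)] / -450 = -0.001667
Flow = −∇h = (+0.001333 east, +0.001667 north), which points northeast.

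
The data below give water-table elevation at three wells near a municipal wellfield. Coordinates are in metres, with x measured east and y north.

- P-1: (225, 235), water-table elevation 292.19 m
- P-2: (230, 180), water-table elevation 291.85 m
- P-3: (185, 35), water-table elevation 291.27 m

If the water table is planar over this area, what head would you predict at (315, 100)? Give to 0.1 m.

Three-point gradient (reference P-1): Δ to P-2 = (5, -55, -0.34), Δ to P-3 = (-40, -200, -0.92).
∂h/∂x = -0.005437, ∂h/∂y = +0.005687 (det = -3200).
h(315, 100) = 292.19 + (-0.005437)·(90) + (+0.005687)·(-135) = 292.19 -0.489 -0.768 = 290.933 m.

290.9 m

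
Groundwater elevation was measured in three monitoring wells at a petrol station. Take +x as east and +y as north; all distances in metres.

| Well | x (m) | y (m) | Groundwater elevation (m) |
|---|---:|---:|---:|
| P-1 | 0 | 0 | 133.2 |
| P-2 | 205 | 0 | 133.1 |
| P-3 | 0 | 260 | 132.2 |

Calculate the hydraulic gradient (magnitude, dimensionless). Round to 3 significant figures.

∂h/∂x = (133.1 − 133.2) / (205 − 0) = -0.0004878
∂h/∂y = (132.2 − 133.2) / (260 − 0) = -0.003846
|∇h| = √(-0.0004878² + -0.003846²) = 0.003877

0.00388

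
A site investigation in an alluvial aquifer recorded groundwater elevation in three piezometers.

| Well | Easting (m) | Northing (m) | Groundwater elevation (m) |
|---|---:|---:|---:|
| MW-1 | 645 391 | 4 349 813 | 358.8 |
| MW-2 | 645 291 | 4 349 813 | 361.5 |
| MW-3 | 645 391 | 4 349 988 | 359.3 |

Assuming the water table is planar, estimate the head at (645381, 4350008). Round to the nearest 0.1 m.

∂h/∂x = (361.5 − 358.8) / (645291 − 645391) = -0.02700
∂h/∂y = (359.3 − 358.8) / (4349988 − 4349813) = +0.002857
h(645381, 4350008) = 358.8 + (-0.02700)·(-10) + (+0.002857)·(195) = 358.8 +0.270 +0.557 = 359.627 m.

359.6 m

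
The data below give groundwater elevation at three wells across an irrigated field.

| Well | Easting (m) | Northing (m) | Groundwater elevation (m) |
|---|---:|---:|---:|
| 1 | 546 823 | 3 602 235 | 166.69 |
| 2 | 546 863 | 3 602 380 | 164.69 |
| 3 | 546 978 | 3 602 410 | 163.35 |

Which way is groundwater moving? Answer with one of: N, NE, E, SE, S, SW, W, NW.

Differences from 1: to 2 (Δx, Δy, Δh) = (40, 145, -2.00); to 3 = (155, 175, -3.34).
Determinant of the coordinate differences = 40·175 − 155·145 = -15475.
∂h/∂x = [(-2.00)·175 − (-3.34)·145] / -15475 = -0.008679
∂h/∂y = [40·(-3.34) − 155·(-2.00)] / -15475 = -0.01140
Flow = −∇h = (+0.008679 east, +0.01140 north), which points northeast.

NE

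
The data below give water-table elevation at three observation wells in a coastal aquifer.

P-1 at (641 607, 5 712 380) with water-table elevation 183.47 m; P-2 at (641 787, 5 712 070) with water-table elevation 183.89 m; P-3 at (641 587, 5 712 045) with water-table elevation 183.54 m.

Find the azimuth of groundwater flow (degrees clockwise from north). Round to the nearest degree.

Taking P-1 as reference: P-2−P-1 = (180, -310, +0.42); P-3−P-1 = (-20, -335, +0.07).
Determinant of the coordinate differences = 180·(-335) − (-20)·(-310) = -66500.
∂h/∂x = [(+0.42)·(-335) − (+0.07)·(-310)] / -66500 = +0.001789
∂h/∂y = [180·(+0.07) − (-20)·(+0.42)] / -66500 = -0.0003158
Flow direction (−∇h) has components (-0.001789 E, +0.0003158 N).
Azimuth = atan2(E, N) = atan2(-0.001789, +0.0003158) = 280.0° ≈ 280°.

280°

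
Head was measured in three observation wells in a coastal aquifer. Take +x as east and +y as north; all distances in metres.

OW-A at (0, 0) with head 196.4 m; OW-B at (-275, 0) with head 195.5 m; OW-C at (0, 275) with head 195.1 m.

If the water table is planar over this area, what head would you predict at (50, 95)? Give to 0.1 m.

∂h/∂x = (195.5 − 196.4) / (-275 − 0) = +0.003273
∂h/∂y = (195.1 − 196.4) / (275 − 0) = -0.004727
h(50, 95) = 196.4 + (+0.003273)·(50) + (-0.004727)·(95) = 196.4 +0.164 -0.449 = 196.115 m.

196.1 m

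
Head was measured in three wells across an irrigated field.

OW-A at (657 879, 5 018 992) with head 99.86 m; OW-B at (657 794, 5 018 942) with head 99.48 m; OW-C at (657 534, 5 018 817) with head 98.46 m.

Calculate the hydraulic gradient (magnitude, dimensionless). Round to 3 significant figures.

0.00530

Differences from OW-A: to OW-B (Δx, Δy, Δh) = (-85, -50, -0.38); to OW-C = (-345, -175, -1.40).
Determinant of the coordinate differences = (-85)·(-175) − (-345)·(-50) = -2375.
∂h/∂x = [(-0.38)·(-175) − (-1.40)·(-50)] / -2375 = +0.001474
∂h/∂y = [(-85)·(-1.40) − (-345)·(-0.38)] / -2375 = +0.005095
|∇h| = √(0.001474² + 0.005095²) = 0.005304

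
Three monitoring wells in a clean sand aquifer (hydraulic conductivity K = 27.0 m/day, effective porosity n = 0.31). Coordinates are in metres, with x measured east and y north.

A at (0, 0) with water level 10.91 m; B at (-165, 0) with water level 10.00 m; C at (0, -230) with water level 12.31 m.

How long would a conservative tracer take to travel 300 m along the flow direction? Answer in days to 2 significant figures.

420 days

∂h/∂x = (10.00 − 10.91) / (-165 − 0) = +0.005515
∂h/∂y = (12.31 − 10.91) / (-230 − 0) = -0.006087
|∇h| = √(0.005515² + -0.006087²) = 0.008214
Seepage velocity v = K·i/n = 27.0 × 0.008214 / 0.31 = 0.7154 m/day.
t = 300 / 0.7154 = 419.3 days.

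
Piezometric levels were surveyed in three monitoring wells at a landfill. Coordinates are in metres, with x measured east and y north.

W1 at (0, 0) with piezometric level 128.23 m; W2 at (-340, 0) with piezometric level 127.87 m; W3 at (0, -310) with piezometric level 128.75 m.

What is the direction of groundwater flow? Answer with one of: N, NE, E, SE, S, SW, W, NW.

NW

∂h/∂x = (127.87 − 128.23) / (-340 − 0) = +0.001059
∂h/∂y = (128.75 − 128.23) / (-310 − 0) = -0.001677
Flow = −∇h = (-0.001059 east, +0.001677 north), which points northwest.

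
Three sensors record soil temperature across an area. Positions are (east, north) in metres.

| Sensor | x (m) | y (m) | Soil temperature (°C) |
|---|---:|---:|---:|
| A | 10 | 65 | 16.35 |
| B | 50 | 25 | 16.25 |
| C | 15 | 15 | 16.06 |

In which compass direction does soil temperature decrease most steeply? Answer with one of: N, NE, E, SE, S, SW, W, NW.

Differences from A: to B (Δx, Δy, Δh) = (40, -40, -0.10); to C = (5, -50, -0.29).
Solve a·Δx + b·Δy = ΔT: det = 40·(-50) − 5·(-40) = -1800.
∂T/∂x = [(-0.10)·(-50) − (-0.29)·(-40)] / -1800 = +0.003667
∂T/∂y = [40·(-0.29) − 5·(-0.10)] / -1800 = +0.006167
Steepest decrease is along −∇f = (-0.003667 E, -0.006167 N) → southwest.

SW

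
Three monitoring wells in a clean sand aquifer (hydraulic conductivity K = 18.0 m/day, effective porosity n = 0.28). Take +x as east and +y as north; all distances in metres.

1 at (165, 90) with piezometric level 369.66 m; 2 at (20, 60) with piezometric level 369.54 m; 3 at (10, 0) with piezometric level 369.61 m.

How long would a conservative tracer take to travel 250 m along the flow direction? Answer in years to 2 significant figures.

6.1 years

Differences from 1: to 2 (Δx, Δy, Δh) = (-145, -30, -0.12); to 3 = (-155, -90, -0.05).
Determinant of the coordinate differences = (-145)·(-90) − (-155)·(-30) = 8400.
∂h/∂x = [(-0.12)·(-90) − (-0.05)·(-30)] / 8400 = +0.001107
∂h/∂y = [(-145)·(-0.05) − (-155)·(-0.12)] / 8400 = -0.001351
|∇h| = √(0.001107² + -0.001351²) = 0.001747
Seepage velocity v = K·i/n = 18.0 × 0.001747 / 0.28 = 0.1123 m/day.
t = 250 / 0.1123 = 2226 days = 6.09 years.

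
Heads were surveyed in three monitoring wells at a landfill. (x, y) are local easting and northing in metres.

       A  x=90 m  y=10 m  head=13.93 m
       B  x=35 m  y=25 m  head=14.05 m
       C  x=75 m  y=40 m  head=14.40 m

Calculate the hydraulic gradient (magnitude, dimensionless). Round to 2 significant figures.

0.017

Taking A as reference: B−A = (-55, 15, +0.12); C−A = (-15, 30, +0.47).
Determinant of the coordinate differences = (-55)·30 − (-15)·15 = -1425.
∂h/∂x = [(+0.12)·30 − (+0.47)·15] / -1425 = +0.002421
∂h/∂y = [(-55)·(+0.47) − (-15)·(+0.12)] / -1425 = +0.01688
|∇h| = √(0.002421² + 0.01688²) = 0.01705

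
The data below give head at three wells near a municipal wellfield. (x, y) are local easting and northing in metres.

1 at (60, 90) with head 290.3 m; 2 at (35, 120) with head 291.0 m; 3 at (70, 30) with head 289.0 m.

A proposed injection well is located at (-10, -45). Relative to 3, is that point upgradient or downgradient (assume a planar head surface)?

downgradient

With h = a·x + b·y + c and 1 as origin, the differences give:
  (-25)·a + 30·b = +0.7
  10·a + (-60)·b = -1.3
Eliminate b (×(-60) and ×30, subtract): 1200·a = -3.00 → a = ∂h/∂x = -0.002500
Back-substitute: b = ∂h/∂y = +0.02125.
Head at (-10, -45) = 290.3 + (-0.002500)·(-70) + (+0.02125)·(-135) = 287.61 m.
That is lower than the 289.0 m at 3, so the point is downgradient.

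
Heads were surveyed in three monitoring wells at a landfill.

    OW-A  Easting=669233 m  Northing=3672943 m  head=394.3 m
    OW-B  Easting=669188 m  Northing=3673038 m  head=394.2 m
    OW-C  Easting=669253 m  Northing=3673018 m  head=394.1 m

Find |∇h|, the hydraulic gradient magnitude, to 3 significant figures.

0.00302

With h = a·x + b·y + c and OW-A as origin, the differences give:
  (-45)·a + 95·b = -0.1
  20·a + 75·b = -0.2
Eliminate b (×75 and ×95, subtract): -5275·a = 11.50 → a = ∂h/∂x = -0.002180
Back-substitute: b = ∂h/∂y = -0.002085.
|∇h| = √(-0.002180² + -0.002085²) = 0.003017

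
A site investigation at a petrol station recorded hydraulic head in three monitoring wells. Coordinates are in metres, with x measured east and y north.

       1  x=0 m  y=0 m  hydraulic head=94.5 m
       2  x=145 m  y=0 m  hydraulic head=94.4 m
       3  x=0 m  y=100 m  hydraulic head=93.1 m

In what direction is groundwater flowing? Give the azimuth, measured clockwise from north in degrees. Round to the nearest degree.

∂h/∂x = (94.4 − 94.5) / (145 − 0) = -0.0006897
∂h/∂y = (93.1 − 94.5) / (100 − 0) = -0.01400
Flow direction (−∇h) has components (+0.0006897 E, +0.01400 N).
Azimuth = atan2(E, N) = atan2(+0.0006897, +0.01400) = 2.8° ≈ 003°.

003°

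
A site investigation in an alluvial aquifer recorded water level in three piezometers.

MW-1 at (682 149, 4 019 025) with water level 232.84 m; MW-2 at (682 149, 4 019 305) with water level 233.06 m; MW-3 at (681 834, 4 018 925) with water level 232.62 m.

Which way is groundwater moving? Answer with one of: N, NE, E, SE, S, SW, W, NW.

SW

Differences from MW-1: to MW-2 (Δx, Δy, Δh) = (0, 280, +0.22); to MW-3 = (-315, -100, -0.22).
Solve a·Δx + b·Δy = Δh: det = 0·(-100) − (-315)·280 = 88200.
∂h/∂x = [(+0.22)·(-100) − (-0.22)·280] / 88200 = +0.0004490
∂h/∂y = [0·(-0.22) − (-315)·(+0.22)] / 88200 = +0.0007857
Flow = −∇h = (-0.0004490 east, -0.0007857 north), which points southwest.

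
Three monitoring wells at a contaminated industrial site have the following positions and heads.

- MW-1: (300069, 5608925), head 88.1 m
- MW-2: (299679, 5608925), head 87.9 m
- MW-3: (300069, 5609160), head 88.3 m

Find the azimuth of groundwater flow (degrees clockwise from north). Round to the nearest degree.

∂h/∂x = (87.9 − 88.1) / (299679 − 300069) = +0.0005128
∂h/∂y = (88.3 − 88.1) / (5609160 − 5608925) = +0.0008511
Flow direction (−∇h) has components (-0.0005128 E, -0.0008511 N).
Azimuth = atan2(E, N) = atan2(-0.0005128, -0.0008511) = 211.1° ≈ 211°.

211°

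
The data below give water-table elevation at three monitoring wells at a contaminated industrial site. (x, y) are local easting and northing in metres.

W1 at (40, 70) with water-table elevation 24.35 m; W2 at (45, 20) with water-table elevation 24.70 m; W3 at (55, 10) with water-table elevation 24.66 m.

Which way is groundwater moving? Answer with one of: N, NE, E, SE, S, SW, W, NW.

With h = a·x + b·y + c and W1 as origin, the differences give:
  5·a + (-50)·b = +0.35
  15·a + (-60)·b = +0.31
Eliminate b (×(-60) and ×(-50), subtract): 450·a = -5.500 → a = ∂h/∂x = -0.01222
Back-substitute: b = ∂h/∂y = -0.008222.
Flow = −∇h = (+0.01222 east, +0.008222 north), which points northeast.

NE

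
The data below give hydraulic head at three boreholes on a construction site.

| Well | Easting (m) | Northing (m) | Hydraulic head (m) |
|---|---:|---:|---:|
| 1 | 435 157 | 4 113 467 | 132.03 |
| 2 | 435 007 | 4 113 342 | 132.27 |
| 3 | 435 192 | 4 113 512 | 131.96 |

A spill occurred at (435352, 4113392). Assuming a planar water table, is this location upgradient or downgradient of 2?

With h = a·x + b·y + c and 1 as origin, the differences give:
  (-150)·a + (-125)·b = +0.24
  35·a + 45·b = -0.07
Eliminate b (×45 and ×(-125), subtract): -2375·a = 2.050 → a = ∂h/∂x = -0.0008632
Back-substitute: b = ∂h/∂y = -0.0008842.
Head at (435352, 4113392) = 132.03 + (-0.0008632)·(195) + (-0.0008842)·(-75) = 131.93 m.
That is lower than the 132.27 m at 2, so the point is downgradient.

downgradient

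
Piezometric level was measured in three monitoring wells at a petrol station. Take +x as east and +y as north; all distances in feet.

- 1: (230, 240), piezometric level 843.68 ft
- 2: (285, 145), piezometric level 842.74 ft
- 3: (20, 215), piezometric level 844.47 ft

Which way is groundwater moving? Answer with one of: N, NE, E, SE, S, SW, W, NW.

SE

Taking 1 as reference: 2−1 = (55, -95, -0.94); 3−1 = (-210, -25, +0.79).
Solve a·Δx + b·Δy = Δh: det = 55·(-25) − (-210)·(-95) = -21325.
∂h/∂x = [(-0.94)·(-25) − (+0.79)·(-95)] / -21325 = -0.004621
∂h/∂y = [55·(+0.79) − (-210)·(-0.94)] / -21325 = +0.007219
Flow = −∇h = (+0.004621 east, -0.007219 north), which points southeast.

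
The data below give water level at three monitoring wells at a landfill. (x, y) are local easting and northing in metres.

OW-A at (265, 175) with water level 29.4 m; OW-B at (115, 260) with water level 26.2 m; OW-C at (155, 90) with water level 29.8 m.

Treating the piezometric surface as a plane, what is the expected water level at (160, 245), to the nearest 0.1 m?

With h = a·x + b·y + c and OW-A as origin, the differences give:
  (-150)·a + 85·b = -3.2
  (-110)·a + (-85)·b = +0.4
Eliminate b (×(-85) and ×85, subtract): 22100·a = 238.00 → a = ∂h/∂x = +0.01077
Back-substitute: b = ∂h/∂y = -0.01864.
h(160, 245) = 29.4 + (+0.01077)·(-105) + (-0.01864)·(70) = 29.4 -1.131 -1.305 = 26.964 m.

27.0 m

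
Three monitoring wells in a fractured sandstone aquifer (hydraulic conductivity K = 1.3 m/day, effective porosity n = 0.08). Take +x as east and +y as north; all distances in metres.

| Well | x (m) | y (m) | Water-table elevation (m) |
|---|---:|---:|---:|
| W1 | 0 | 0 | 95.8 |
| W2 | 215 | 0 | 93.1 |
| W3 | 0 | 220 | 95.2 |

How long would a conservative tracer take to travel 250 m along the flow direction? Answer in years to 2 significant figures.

∂h/∂x = (93.1 − 95.8) / (215 − 0) = -0.01256
∂h/∂y = (95.2 − 95.8) / (220 − 0) = -0.002727
|∇h| = √(-0.01256² + -0.002727²) = 0.01285
Seepage velocity v = K·i/n = 1.3 × 0.01285 / 0.08 = 0.2088 m/day.
t = 250 / 0.2088 = 1197 days = 3.28 years.

3.3 years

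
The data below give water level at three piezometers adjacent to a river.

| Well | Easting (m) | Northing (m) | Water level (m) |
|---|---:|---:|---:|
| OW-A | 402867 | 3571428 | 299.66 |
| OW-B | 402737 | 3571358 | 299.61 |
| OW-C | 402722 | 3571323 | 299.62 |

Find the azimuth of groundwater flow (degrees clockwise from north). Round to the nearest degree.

310°

Differences from OW-A: to OW-B (Δx, Δy, Δh) = (-130, -70, -0.05); to OW-C = (-145, -105, -0.04).
Determinant of the coordinate differences = (-130)·(-105) − (-145)·(-70) = 3500.
∂h/∂x = [(-0.05)·(-105) − (-0.04)·(-70)] / 3500 = +0.0007000
∂h/∂y = [(-130)·(-0.04) − (-145)·(-0.05)] / 3500 = -0.0005857
Flow direction (−∇h) has components (-0.0007000 E, +0.0005857 N).
Azimuth = atan2(E, N) = atan2(-0.0007000, +0.0005857) = 309.9° ≈ 310°.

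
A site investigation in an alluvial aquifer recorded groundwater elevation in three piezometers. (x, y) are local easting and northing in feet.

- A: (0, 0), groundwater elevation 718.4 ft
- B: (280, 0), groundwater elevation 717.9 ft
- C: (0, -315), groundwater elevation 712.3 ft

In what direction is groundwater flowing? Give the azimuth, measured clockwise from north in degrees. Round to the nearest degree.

∂h/∂x = (717.9 − 718.4) / (280 − 0) = -0.001786
∂h/∂y = (712.3 − 718.4) / (-315 − 0) = +0.01937
Flow direction (−∇h) has components (+0.001786 E, -0.01937 N).
Azimuth = atan2(E, N) = atan2(+0.001786, -0.01937) = 174.7° ≈ 175°.

175°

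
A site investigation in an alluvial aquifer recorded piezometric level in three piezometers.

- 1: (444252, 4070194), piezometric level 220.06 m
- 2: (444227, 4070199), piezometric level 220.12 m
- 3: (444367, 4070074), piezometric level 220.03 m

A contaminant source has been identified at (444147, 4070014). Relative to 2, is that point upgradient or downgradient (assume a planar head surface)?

Taking 1 as reference: 2−1 = (-25, 5, +0.06); 3−1 = (115, -120, -0.03).
Determinant of the coordinate differences = (-25)·(-120) − 115·5 = 2425.
∂h/∂x = [(+0.06)·(-120) − (-0.03)·5] / 2425 = -0.002907
∂h/∂y = [(-25)·(-0.03) − 115·(+0.06)] / 2425 = -0.002536
Head at (444147, 4070014) = 220.06 + (-0.002907)·(-105) + (-0.002536)·(-180) = 220.82 m.
That is higher than the 220.12 m at 2, so the point is upgradient.

upgradient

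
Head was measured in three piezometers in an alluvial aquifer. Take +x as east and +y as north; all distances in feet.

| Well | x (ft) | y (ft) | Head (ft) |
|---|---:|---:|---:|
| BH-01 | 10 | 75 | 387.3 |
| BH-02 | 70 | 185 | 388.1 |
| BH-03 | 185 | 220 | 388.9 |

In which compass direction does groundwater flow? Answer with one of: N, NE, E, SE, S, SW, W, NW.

Taking BH-01 as reference: BH-02−BH-01 = (60, 110, +0.8); BH-03−BH-01 = (175, 145, +1.6).
Determinant of the coordinate differences = 60·145 − 175·110 = -10550.
∂h/∂x = [(+0.8)·145 − (+1.6)·110] / -10550 = +0.005687
∂h/∂y = [60·(+1.6) − 175·(+0.8)] / -10550 = +0.004171
Flow = −∇h = (-0.005687 east, -0.004171 north), which points southwest.

SW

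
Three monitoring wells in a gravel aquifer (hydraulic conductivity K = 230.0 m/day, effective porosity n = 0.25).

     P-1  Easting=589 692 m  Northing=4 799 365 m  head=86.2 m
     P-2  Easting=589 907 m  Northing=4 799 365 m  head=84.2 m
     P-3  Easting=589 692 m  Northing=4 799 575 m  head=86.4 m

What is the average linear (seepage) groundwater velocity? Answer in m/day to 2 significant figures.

∂h/∂x = (84.2 − 86.2) / (589907 − 589692) = -0.009302
∂h/∂y = (86.4 − 86.2) / (4799575 − 4799365) = +0.0009524
|∇h| = √(-0.009302² + 0.0009524²) = 0.009351
Seepage velocity v = K·i/n = 230.0 × 0.009351 / 0.25 = 8.603 m/day.

8.6 m/day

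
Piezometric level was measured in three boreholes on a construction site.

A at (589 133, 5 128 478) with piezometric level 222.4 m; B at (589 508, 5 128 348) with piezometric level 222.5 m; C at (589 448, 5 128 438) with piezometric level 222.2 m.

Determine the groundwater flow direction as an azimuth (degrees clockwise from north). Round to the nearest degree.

With h = a·x + b·y + c and A as origin, the differences give:
  375·a + (-130)·b = +0.1
  315·a + (-40)·b = -0.2
Eliminate b (×(-40) and ×(-130), subtract): 25950·a = -30.00 → a = ∂h/∂x = -0.001156
Back-substitute: b = ∂h/∂y = -0.004104.
Flow direction (−∇h) has components (+0.001156 E, +0.004104 N).
Azimuth = atan2(E, N) = atan2(+0.001156, +0.004104) = 15.7° ≈ 016°.

016°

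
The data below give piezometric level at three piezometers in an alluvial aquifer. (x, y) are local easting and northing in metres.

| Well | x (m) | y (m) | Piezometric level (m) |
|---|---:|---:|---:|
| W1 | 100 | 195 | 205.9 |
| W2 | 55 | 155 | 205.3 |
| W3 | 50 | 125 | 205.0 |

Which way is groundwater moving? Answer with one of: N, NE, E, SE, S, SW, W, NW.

Differences from W1: to W2 (Δx, Δy, Δh) = (-45, -40, -0.6); to W3 = (-50, -70, -0.9).
Determinant of the coordinate differences = (-45)·(-70) − (-50)·(-40) = 1150.
∂h/∂x = [(-0.6)·(-70) − (-0.9)·(-40)] / 1150 = +0.005217
∂h/∂y = [(-45)·(-0.9) − (-50)·(-0.6)] / 1150 = +0.009130
Flow = −∇h = (-0.005217 east, -0.009130 north), which points southwest.

SW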